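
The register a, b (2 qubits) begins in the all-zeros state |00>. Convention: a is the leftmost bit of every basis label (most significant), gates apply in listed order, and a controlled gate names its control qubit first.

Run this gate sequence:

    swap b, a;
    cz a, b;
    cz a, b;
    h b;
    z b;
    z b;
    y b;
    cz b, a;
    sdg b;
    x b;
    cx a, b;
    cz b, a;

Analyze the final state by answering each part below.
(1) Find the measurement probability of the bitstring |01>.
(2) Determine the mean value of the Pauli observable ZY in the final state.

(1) The probability of measuring |01> is 1/2.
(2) The observable ZY averages to -1.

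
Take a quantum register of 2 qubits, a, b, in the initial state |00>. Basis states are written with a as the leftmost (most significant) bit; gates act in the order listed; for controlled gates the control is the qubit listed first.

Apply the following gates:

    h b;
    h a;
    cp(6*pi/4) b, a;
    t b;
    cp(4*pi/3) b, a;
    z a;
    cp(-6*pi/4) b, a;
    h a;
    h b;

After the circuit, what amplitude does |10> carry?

|10> carries amplitude 1/2 - exp(7*I*pi/12)/4 + exp(I*pi/4)/4 in the final state.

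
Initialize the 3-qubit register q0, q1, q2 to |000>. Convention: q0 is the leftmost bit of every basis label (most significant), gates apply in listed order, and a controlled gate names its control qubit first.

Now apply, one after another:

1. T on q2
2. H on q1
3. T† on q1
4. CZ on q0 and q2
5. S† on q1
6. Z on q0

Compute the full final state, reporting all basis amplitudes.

The final amplitudes are sqrt(2)/2 on |000>, -sqrt(2)*exp(I*pi/4)/2 on |010>, and 0 on every other basis state.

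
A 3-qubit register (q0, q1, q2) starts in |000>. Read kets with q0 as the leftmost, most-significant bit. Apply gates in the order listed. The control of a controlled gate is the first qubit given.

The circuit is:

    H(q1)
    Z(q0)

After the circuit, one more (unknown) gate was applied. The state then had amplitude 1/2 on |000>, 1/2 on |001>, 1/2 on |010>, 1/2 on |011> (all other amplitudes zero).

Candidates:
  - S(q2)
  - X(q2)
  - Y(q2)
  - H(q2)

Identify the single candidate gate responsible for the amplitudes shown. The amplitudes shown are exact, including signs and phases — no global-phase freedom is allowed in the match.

The applied gate was H(q2).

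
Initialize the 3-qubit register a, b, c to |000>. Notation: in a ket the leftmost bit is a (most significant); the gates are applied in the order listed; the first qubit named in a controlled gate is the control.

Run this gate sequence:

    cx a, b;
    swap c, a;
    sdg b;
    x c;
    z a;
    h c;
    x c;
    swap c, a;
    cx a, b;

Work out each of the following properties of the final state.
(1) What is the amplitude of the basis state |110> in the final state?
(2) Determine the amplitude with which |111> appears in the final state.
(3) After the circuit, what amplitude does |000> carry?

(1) The final state's coefficient on |110> equals sqrt(2)/2.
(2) |111> carries amplitude 0 in the final state.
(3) The amplitude on |000> is -sqrt(2)/2.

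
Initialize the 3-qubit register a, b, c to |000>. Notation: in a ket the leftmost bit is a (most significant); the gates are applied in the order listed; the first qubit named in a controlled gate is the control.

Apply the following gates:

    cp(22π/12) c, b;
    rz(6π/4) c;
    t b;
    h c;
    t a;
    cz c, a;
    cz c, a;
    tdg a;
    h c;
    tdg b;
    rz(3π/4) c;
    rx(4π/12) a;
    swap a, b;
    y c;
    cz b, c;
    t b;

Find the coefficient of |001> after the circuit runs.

The amplitude on |001> is -sqrt(3)*exp(3*I*pi/8)/2. Key observation: gates 3-10 undo each other exactly, leaving only the rest of the circuit to track.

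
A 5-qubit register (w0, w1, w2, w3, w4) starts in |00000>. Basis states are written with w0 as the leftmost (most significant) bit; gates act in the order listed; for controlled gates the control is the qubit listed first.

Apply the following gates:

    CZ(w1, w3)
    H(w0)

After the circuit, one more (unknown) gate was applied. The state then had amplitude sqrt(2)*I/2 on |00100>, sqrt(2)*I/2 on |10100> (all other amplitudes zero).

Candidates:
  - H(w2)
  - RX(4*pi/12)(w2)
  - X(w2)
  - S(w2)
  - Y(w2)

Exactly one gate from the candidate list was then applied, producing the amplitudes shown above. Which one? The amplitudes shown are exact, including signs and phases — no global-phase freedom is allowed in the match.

The unique candidate consistent with the amplitudes is Y(w2).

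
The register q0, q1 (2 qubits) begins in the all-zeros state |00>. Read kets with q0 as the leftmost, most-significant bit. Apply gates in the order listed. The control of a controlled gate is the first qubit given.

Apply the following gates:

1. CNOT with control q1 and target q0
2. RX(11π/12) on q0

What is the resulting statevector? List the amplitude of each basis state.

The final amplitudes are -sqrt(6 - 3*sqrt(2))/4 + sqrt(sqrt(2) + 2)/4 on |00>, 0 on |01>, -I*sqrt(3*sqrt(2) + 6)/4 - I*sqrt(2 - sqrt(2))/4 on |10>, 0 on |11>.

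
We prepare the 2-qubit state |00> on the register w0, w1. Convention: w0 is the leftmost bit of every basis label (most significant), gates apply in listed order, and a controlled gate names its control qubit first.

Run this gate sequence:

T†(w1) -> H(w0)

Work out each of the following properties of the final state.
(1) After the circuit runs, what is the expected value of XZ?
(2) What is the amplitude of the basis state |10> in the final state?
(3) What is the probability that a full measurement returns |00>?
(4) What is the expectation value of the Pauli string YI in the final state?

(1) The observable XZ averages to 1.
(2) The final state's coefficient on |10> equals sqrt(2)/2.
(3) A full measurement returns |00> with probability 1/2.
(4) In the final state, YI has expectation 0.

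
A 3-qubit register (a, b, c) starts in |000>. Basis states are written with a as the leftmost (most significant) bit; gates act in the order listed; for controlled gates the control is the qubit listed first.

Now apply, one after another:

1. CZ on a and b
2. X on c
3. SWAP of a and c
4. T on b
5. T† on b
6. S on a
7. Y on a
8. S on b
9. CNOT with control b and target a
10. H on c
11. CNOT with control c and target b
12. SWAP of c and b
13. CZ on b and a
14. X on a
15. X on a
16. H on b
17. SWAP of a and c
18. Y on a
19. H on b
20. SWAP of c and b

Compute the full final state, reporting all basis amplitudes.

The resulting statevector has amplitude -sqrt(2)*I/2 on |001>, sqrt(2)*I/2 on |100>, and 0 on every other basis state. Key observation: steps 14-15 multiply out to the identity, so the circuit reduces to the remaining gates.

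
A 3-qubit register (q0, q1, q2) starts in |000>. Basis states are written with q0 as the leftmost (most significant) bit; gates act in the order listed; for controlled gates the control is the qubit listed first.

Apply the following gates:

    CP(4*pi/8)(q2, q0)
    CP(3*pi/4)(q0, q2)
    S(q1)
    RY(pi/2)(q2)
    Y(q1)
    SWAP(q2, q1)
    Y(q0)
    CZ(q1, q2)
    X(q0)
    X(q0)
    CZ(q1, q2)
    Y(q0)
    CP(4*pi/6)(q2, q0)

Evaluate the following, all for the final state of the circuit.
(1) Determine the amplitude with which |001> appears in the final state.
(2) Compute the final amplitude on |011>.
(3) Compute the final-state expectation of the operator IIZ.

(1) |001> carries amplitude sqrt(2)*I/2 in the final state. Key observation: gates 7-12 undo each other exactly, leaving only the rest of the circuit to track.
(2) The amplitude on |011> is sqrt(2)*I/2.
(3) In the final state, IIZ has expectation -1.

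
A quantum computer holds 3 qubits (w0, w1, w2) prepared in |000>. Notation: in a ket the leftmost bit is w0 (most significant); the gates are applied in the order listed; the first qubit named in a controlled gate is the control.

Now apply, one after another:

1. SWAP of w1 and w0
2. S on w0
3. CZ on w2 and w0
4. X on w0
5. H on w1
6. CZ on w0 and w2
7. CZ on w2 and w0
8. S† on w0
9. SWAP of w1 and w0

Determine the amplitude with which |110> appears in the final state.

The final state's coefficient on |110> equals -sqrt(2)*I/2.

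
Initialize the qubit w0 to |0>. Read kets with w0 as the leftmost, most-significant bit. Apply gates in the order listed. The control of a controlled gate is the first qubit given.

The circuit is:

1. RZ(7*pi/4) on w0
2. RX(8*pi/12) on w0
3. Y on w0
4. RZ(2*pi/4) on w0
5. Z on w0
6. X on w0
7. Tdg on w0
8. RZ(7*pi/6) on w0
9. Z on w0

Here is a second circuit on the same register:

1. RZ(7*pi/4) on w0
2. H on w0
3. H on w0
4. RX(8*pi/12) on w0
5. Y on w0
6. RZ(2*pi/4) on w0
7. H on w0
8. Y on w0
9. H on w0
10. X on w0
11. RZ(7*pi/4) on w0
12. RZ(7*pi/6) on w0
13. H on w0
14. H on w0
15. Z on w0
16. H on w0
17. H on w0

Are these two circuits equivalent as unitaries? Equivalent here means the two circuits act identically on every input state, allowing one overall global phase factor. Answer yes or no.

No, they are not equivalent — no single phase factor reconciles the two unitaries.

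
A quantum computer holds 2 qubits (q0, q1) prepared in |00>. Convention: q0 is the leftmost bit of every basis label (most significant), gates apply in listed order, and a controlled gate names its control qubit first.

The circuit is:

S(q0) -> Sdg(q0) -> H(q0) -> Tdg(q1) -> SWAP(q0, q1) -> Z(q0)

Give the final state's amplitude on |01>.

The final state's coefficient on |01> equals sqrt(2)/2. Key observation: steps 1-2 multiply out to the identity, so the circuit reduces to the remaining gates.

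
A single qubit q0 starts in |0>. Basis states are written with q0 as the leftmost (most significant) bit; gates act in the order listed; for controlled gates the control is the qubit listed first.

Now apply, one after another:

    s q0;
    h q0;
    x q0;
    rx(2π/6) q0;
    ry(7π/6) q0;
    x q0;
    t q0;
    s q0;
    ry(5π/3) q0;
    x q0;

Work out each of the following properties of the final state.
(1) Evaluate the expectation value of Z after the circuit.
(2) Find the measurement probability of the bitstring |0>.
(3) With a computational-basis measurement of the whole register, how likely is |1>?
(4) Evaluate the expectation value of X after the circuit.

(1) The observable Z averages to 1/4 - 3*sqrt(2)/8.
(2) A full measurement returns |0> with probability 5/8 - 3*sqrt(2)/16.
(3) Outcome |1> occurs with probability 3*sqrt(2)/16 + 3/8.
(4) In the final state, X has expectation sqrt(3)*(sqrt(2) + 2)/8.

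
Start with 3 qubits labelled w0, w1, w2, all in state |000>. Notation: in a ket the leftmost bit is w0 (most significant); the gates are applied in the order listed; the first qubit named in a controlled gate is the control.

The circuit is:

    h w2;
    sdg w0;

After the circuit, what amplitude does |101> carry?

|101> carries amplitude 0 in the final state.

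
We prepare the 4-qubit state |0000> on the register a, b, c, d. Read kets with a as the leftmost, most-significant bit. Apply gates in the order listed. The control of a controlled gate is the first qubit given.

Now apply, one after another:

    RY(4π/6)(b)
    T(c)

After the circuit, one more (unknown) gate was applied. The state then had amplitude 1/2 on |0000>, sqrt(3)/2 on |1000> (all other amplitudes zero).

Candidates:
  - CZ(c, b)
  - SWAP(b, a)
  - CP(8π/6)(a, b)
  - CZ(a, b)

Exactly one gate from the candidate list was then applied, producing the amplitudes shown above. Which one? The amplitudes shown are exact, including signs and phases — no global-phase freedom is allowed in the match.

The unique candidate consistent with the amplitudes is SWAP(b, a).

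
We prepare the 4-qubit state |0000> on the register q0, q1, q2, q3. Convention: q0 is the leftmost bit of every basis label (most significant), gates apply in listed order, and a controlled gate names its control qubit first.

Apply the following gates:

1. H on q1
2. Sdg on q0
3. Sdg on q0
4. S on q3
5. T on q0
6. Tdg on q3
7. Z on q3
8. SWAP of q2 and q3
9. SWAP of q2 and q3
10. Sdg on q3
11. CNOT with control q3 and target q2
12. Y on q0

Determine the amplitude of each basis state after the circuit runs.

The final amplitudes are sqrt(2)*I/2 on |1000>, sqrt(2)*I/2 on |1100>, and 0 on every other basis state.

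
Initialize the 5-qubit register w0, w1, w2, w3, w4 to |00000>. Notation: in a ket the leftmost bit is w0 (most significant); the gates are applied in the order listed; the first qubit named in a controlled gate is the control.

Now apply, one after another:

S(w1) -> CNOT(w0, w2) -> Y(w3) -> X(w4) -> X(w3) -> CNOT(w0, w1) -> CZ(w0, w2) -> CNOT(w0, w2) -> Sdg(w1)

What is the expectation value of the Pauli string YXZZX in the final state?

The observable YXZZX averages to 0.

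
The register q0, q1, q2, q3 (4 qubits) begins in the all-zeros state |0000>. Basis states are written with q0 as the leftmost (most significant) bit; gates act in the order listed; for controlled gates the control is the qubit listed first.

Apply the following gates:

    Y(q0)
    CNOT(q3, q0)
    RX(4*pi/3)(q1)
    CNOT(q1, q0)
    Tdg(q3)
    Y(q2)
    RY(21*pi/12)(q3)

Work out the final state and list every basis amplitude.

The final amplitudes are -I*sqrt(3*sqrt(2) + 6)/4 on |0110>, I*sqrt(6 - 3*sqrt(2))/4 on |0111>, -sqrt(sqrt(2) + 2)/4 on |1010>, sqrt(2 - sqrt(2))/4 on |1011>, and 0 on every other basis state.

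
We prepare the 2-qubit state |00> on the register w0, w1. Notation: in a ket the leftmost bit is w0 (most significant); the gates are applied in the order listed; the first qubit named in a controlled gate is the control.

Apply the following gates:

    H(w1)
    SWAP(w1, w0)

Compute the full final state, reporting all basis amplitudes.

The final amplitudes are sqrt(2)/2 on |00>, 0 on |01>, sqrt(2)/2 on |10>, 0 on |11>.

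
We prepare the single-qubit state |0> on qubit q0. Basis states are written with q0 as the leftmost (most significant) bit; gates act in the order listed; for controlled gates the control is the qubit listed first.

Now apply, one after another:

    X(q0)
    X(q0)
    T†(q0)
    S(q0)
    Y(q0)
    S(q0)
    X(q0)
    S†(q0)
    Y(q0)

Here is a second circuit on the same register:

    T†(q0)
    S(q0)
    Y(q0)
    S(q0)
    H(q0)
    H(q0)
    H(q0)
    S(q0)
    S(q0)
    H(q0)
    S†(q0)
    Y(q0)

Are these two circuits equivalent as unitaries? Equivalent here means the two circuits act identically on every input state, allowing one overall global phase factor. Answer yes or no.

Yes — the two circuits implement the same unitary up to a global phase.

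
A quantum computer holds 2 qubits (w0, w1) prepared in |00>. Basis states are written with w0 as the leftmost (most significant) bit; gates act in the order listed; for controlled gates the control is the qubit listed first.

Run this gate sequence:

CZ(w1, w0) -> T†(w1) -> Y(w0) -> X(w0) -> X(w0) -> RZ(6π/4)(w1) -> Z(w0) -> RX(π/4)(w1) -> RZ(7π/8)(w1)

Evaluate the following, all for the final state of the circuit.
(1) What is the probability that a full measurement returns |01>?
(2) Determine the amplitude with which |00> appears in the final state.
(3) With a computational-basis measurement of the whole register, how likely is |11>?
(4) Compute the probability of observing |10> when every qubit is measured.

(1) Outcome |01> occurs with probability 0. Key observation: gates 4-5 undo each other exactly, leaving only the rest of the circuit to track.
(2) The amplitude on |00> is 0.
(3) A full measurement returns |11> with probability 1/2 - sqrt(2)/4.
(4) A full measurement returns |10> with probability sqrt(2)/4 + 1/2.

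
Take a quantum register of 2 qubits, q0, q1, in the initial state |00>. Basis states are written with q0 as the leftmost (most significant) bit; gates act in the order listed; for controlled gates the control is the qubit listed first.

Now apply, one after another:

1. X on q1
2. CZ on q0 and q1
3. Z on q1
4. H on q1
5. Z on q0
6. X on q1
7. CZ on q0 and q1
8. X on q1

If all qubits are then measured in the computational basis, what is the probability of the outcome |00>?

Outcome |00> occurs with probability 1/2.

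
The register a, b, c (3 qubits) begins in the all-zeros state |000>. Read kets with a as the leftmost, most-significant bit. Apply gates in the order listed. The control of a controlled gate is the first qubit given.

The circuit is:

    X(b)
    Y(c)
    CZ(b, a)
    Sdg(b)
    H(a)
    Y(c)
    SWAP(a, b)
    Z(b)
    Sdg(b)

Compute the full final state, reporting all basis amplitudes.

The final amplitudes are -sqrt(2)*I/2 on |100>, sqrt(2)/2 on |110>, and 0 on every other basis state.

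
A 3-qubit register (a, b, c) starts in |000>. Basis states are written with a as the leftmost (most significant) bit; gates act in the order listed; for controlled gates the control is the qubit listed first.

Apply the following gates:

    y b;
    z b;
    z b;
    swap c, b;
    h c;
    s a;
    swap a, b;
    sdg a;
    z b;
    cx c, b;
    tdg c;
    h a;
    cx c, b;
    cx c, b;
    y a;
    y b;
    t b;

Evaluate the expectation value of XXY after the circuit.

The observable XXY averages to 1. Key observation: steps 13-14 multiply out to the identity, so the circuit reduces to the remaining gates.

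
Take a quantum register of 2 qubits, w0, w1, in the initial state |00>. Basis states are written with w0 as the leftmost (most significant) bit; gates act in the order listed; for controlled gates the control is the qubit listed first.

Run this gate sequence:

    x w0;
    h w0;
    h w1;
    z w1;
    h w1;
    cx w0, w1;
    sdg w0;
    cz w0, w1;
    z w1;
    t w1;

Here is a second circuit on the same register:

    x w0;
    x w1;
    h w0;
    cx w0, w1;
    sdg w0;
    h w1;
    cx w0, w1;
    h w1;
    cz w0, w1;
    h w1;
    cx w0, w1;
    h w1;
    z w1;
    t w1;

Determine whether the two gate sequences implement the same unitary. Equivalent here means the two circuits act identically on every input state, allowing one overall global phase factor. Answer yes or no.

Yes — the two circuits implement the same unitary up to a global phase.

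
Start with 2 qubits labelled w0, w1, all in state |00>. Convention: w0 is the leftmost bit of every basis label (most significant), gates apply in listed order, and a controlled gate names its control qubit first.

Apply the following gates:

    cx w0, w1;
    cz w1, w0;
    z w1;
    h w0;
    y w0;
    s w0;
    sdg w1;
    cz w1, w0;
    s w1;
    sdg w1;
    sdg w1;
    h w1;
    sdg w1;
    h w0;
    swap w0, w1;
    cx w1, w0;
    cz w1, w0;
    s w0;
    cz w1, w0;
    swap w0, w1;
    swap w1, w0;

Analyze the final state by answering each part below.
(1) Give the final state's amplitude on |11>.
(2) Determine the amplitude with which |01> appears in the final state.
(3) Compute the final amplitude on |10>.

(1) |11> carries amplitude sqrt(2)*(1 + I)/4 in the final state. Key observation: gates 9-10 undo each other exactly, leaving only the rest of the circuit to track.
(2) The amplitude on |01> is sqrt(2)*(-1 - I)/4.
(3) The final state's coefficient on |10> equals sqrt(2)*(-1 - I)/4.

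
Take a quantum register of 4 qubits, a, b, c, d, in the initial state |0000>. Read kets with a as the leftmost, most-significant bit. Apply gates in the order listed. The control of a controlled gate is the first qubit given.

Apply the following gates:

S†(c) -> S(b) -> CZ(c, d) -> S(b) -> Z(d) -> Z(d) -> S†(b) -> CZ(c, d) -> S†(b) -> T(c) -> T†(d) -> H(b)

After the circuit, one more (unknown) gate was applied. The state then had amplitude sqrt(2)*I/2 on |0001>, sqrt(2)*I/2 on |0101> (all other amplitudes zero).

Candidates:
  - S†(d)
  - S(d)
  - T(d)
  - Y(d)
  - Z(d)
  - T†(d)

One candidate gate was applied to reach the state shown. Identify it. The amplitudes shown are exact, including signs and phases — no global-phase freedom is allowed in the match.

The applied gate was Y(d). Key observation: steps 2-9 multiply out to the identity, so the circuit reduces to the remaining gates.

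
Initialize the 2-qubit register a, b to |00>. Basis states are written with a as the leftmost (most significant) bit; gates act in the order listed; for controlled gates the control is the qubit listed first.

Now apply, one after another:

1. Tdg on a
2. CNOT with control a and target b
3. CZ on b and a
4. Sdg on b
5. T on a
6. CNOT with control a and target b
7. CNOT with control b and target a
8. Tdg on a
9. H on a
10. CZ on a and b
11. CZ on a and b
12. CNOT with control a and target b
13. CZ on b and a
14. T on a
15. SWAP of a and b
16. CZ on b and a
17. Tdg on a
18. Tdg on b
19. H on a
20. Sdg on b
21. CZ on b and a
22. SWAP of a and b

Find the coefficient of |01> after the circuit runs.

|01> carries amplitude 1/2 in the final state. Key observation: steps 10-11 multiply out to the identity, so the circuit reduces to the remaining gates.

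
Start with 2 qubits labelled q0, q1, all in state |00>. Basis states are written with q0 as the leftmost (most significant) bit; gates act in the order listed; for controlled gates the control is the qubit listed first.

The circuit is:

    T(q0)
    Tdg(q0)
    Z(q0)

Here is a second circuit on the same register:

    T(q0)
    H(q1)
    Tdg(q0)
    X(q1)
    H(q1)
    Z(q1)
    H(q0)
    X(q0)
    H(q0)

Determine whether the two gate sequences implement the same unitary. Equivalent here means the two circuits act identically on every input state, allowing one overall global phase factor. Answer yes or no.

Yes: on every input state the two circuits agree up to one overall phase factor.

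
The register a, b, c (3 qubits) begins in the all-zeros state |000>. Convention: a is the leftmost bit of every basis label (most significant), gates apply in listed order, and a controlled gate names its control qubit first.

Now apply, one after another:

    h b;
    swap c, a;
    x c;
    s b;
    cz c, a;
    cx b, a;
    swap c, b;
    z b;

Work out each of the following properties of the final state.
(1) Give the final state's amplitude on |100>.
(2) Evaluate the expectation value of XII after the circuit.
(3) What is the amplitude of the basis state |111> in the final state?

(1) |100> carries amplitude 0 in the final state.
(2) The observable XII averages to 0.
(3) The amplitude on |111> is -sqrt(2)*I/2.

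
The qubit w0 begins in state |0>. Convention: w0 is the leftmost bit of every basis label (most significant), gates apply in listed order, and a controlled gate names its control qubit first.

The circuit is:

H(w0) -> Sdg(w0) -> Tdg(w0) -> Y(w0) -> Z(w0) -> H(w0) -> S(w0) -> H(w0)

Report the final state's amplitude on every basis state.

The final amplitudes are sqrt(2)*(-1 - I - exp(I*pi/4) + exp(3*I*pi/4))/4 on |0>, sqrt(2)*(1 - I + sqrt(2)*I)/4 on |1>.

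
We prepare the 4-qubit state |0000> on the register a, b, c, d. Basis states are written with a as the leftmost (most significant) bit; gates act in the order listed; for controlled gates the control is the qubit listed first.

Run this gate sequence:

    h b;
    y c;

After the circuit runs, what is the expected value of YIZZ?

The observable YIZZ averages to 0.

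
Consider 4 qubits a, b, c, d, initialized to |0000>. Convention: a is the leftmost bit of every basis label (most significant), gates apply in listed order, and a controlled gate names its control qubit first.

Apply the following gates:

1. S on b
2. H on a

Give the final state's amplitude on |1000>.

|1000> carries amplitude sqrt(2)/2 in the final state.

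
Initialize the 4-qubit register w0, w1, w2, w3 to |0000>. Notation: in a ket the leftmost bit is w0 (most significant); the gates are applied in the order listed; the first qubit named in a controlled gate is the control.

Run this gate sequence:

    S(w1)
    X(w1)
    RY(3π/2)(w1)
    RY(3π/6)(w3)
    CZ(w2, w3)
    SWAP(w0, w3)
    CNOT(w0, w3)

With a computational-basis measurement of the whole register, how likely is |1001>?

Outcome |1001> occurs with probability 1/4.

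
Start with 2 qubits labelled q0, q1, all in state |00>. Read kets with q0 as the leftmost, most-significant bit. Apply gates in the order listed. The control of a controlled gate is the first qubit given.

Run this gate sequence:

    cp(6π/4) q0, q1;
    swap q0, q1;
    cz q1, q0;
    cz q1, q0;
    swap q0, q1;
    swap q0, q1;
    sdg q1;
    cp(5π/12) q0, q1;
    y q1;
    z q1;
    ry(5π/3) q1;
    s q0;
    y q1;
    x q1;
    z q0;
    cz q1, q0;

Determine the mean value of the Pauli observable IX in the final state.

The observable IX averages to -sqrt(3)/2. Key observation: steps 2-5 multiply out to the identity, so the circuit reduces to the remaining gates.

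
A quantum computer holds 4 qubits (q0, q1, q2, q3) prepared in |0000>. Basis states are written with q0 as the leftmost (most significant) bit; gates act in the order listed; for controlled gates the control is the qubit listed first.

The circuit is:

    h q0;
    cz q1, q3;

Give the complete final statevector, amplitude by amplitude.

The final amplitudes are sqrt(2)/2 on |0000>, sqrt(2)/2 on |1000>, and 0 on every other basis state.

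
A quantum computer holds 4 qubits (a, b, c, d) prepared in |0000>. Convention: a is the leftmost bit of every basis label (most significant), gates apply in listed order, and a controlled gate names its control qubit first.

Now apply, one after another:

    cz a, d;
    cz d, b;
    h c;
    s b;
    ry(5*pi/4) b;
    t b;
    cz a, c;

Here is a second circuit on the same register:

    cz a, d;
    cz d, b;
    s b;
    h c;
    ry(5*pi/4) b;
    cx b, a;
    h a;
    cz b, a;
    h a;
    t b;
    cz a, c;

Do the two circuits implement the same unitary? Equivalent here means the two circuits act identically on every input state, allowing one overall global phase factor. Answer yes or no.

Yes — the two circuits implement the same unitary up to a global phase.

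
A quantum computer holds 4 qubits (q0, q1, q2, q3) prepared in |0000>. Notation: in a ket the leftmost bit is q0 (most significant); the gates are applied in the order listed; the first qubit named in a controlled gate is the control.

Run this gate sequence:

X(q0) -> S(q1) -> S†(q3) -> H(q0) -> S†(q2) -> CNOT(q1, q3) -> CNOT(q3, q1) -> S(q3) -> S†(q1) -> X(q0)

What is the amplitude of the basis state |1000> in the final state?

|1000> carries amplitude sqrt(2)/2 in the final state.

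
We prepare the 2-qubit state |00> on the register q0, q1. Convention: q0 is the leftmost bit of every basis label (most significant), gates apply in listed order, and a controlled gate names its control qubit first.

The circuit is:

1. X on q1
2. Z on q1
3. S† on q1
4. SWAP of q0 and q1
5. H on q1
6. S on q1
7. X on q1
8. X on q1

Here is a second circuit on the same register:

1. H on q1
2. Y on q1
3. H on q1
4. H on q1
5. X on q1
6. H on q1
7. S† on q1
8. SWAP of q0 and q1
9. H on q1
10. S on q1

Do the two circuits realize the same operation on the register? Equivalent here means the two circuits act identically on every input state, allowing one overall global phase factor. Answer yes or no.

No — the two circuits implement different unitaries, even allowing a global phase.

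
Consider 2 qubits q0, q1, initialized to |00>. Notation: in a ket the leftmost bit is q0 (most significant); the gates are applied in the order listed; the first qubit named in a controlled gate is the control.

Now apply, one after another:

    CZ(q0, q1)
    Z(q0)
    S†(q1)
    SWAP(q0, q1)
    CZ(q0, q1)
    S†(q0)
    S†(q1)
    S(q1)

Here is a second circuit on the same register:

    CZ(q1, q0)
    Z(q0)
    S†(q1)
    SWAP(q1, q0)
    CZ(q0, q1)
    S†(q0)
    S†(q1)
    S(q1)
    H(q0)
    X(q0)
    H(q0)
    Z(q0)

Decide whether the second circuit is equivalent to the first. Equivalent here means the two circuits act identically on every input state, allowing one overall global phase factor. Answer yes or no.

Yes: on every input state the two circuits agree up to one overall phase factor.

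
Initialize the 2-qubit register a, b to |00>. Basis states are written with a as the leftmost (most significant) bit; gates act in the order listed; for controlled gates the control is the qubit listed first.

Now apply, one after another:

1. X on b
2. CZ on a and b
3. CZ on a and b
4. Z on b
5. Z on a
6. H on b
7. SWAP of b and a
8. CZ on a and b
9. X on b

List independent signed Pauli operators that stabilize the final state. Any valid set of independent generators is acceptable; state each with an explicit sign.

One valid set of independent stabilizer generators is -XI, -IZ (any independent generating set of the same group is equally correct).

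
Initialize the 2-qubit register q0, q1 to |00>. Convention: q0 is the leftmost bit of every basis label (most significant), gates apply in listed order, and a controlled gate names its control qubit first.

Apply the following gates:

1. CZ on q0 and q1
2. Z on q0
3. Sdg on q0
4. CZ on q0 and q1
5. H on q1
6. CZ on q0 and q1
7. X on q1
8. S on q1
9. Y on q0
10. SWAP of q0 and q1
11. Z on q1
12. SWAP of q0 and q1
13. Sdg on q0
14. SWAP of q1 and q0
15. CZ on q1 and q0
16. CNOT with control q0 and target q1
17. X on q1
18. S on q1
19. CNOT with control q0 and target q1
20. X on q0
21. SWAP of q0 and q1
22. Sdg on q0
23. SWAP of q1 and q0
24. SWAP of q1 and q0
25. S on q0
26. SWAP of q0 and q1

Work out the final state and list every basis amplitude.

The final amplitudes are -sqrt(2)/2 on |00>, 0 on |01>, -sqrt(2)/2 on |10>, 0 on |11>. Key observation: steps 21-26 multiply out to the identity, so the circuit reduces to the remaining gates.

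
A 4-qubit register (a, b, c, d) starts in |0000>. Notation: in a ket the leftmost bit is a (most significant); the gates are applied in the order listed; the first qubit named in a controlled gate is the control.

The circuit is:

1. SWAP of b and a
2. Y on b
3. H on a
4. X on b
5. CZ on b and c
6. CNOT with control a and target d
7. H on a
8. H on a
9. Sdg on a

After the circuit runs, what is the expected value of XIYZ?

In the final state, XIYZ has expectation 0.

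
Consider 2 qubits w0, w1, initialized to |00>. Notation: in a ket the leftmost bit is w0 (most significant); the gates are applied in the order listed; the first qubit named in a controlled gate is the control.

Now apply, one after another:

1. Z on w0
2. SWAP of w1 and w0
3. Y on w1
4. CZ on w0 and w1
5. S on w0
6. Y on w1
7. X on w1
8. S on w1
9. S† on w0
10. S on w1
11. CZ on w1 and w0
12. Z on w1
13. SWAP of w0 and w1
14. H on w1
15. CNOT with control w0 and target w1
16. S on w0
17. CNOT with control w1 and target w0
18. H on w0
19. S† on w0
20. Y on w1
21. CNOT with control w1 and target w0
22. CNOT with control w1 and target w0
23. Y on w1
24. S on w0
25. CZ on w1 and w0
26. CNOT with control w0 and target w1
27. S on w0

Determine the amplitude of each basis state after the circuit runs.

The final amplitudes are I/2 on |00>, I/2 on |01>, 1/2 on |10>, 1/2 on |11>. Key observation: the block from step 19 through step 24 cancels to the identity and can be dropped.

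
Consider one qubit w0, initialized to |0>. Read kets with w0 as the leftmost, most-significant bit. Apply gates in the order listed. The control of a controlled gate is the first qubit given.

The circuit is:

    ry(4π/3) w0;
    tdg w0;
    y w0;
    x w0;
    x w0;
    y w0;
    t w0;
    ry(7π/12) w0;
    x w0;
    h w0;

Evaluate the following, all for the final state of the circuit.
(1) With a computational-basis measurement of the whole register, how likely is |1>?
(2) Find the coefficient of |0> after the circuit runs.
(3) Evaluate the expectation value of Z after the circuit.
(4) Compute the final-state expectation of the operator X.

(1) The probability of measuring |1> is -sqrt(2)/8 + sqrt(6)/8 + 1/2. Key observation: the block from step 2 through step 7 cancels to the identity and can be dropped.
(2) The amplitude on |0> is -sqrt(6*sqrt(2) + 12)/8 - sqrt(12 - 6*sqrt(2))/8 - sqrt(4 - 2*sqrt(2))/8 + sqrt(2*sqrt(2) + 4)/8.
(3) In the final state, Z has expectation -sqrt(6)/4 + sqrt(2)/4.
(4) The expectation value of X is -sqrt(6)/4 - sqrt(2)/4.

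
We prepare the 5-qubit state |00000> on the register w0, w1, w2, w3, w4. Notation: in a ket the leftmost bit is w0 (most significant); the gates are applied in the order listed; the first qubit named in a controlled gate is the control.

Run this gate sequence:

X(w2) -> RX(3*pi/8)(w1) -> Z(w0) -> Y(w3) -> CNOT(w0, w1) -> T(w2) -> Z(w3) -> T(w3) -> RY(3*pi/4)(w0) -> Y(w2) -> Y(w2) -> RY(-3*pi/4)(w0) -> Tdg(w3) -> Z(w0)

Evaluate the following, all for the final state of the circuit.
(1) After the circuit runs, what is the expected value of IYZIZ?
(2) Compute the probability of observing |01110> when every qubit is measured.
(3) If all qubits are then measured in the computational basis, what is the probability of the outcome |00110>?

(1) The observable IYZIZ averages to sqrt(sqrt(2) + 2)/2. Key observation: the block from step 8 through step 13 cancels to the identity and can be dropped.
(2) A full measurement returns |01110> with probability sin(3*pi/16)**2.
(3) Outcome |00110> occurs with probability cos(3*pi/16)**2.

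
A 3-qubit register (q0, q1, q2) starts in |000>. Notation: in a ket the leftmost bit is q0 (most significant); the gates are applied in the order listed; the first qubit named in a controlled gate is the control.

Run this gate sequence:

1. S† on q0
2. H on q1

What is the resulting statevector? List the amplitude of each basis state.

The final amplitudes are sqrt(2)/2 on |000>, sqrt(2)/2 on |010>, and 0 on every other basis state.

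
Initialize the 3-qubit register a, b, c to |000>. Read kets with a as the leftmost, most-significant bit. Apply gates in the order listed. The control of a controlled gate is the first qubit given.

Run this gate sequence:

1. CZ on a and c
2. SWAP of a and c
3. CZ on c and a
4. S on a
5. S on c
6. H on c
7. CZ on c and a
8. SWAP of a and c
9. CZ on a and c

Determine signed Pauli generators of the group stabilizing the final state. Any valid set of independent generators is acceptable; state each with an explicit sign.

One valid set of independent stabilizer generators is +XII, +IZI, +IIZ (any independent generating set of the same group is equally correct).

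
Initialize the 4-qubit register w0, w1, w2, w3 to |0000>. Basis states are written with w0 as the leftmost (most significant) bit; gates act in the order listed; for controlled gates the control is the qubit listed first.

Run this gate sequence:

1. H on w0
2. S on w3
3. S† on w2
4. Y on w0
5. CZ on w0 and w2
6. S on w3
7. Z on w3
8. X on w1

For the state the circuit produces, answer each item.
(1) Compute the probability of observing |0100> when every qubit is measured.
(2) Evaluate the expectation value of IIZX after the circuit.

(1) The probability of measuring |0100> is 1/2.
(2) In the final state, IIZX has expectation 0.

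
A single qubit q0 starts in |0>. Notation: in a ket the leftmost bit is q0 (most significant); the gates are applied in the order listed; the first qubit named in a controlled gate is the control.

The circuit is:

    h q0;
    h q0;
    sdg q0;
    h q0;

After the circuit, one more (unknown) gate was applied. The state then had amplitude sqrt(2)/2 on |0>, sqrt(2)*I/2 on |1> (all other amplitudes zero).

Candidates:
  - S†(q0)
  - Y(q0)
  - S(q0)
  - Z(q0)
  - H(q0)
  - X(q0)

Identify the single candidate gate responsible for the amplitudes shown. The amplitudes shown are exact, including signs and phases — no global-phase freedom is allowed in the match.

It was S(q0) that produced the state shown. Key observation: steps 1-2 multiply out to the identity, so the circuit reduces to the remaining gates.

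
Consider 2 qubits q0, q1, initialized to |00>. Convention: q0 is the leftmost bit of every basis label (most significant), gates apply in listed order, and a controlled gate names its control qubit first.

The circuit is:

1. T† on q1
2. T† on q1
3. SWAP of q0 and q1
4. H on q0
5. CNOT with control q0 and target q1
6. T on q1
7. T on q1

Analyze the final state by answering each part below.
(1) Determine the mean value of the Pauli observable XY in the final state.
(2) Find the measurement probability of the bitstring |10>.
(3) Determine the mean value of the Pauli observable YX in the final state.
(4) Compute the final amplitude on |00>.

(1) The expectation value of XY is 1.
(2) Outcome |10> occurs with probability 0.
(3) The observable YX averages to 1.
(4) |00> carries amplitude sqrt(2)/2 in the final state.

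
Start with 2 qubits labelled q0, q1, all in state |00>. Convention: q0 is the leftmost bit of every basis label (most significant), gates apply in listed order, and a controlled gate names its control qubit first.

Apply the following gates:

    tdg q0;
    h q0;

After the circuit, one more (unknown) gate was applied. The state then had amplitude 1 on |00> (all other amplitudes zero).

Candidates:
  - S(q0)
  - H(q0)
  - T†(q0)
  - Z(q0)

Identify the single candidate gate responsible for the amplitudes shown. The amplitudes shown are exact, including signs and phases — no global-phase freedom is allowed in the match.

It was H(q0) that produced the state shown.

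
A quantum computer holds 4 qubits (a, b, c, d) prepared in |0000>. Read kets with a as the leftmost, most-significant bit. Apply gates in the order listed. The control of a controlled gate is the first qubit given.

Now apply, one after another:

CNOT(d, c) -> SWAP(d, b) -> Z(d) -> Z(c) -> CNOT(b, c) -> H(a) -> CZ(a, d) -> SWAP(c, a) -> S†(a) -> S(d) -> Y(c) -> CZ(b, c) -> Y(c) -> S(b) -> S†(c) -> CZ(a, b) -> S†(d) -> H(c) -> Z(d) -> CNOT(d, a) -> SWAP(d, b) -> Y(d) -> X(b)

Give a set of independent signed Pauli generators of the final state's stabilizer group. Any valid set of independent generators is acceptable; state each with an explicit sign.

One valid set of independent stabilizer generators is +IIYI, +ZIII, -IZII, -IIIZ (any independent generating set of the same group is equally correct).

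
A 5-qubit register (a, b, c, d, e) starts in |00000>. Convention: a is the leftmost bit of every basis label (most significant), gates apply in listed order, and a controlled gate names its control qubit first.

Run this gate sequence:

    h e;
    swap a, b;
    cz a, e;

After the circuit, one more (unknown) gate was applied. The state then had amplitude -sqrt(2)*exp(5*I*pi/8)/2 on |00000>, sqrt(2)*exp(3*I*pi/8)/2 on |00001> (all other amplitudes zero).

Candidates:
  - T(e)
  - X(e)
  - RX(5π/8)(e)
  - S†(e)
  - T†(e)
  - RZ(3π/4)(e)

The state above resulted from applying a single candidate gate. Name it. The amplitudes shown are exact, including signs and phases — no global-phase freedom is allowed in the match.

It was RZ(3π/4)(e) that produced the state shown.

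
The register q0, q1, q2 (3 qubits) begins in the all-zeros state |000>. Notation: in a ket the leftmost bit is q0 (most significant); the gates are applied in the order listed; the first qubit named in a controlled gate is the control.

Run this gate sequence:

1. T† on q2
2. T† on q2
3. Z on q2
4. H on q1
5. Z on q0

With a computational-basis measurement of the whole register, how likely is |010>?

Outcome |010> occurs with probability 1/2.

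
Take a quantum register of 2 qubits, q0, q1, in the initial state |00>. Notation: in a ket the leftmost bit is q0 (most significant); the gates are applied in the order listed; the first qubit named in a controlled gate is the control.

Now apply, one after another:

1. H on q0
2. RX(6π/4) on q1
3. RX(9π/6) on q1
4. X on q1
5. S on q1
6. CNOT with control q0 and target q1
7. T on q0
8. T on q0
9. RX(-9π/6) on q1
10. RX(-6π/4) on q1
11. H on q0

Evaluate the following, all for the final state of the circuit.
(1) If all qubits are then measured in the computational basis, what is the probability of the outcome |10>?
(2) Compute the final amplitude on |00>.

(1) Outcome |10> occurs with probability 1/4.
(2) The final state's coefficient on |00> equals I/2.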